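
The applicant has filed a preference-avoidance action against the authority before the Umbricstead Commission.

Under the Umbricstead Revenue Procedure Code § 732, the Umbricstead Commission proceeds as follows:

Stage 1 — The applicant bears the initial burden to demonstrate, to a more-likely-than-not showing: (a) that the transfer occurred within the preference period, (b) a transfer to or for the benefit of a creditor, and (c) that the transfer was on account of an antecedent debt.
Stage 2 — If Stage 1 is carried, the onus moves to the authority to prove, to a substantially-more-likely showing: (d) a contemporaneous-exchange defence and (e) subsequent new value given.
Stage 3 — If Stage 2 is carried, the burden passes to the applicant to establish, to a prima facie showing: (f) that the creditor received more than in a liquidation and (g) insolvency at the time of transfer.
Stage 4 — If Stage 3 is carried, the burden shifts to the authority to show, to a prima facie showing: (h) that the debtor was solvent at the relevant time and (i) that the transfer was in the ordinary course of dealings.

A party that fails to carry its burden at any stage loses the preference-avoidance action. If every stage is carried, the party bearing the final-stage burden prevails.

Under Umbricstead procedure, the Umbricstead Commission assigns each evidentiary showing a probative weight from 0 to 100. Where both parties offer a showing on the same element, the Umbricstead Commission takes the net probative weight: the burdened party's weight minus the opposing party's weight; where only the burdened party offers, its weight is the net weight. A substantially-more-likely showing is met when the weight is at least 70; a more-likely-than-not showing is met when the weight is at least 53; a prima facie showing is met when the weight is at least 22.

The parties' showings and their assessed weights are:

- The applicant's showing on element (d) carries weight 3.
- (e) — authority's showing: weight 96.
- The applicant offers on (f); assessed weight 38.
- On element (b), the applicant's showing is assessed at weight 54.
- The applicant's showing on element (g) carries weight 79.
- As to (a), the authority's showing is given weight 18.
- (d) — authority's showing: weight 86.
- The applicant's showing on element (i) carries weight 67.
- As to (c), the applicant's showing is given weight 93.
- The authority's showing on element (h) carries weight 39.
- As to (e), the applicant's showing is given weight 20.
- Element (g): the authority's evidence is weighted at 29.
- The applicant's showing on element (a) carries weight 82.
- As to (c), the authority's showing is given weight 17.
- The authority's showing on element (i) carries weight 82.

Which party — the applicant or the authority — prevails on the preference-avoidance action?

At Stage 1 the applicant must meet a more-likely-than-not showing (weight is at least 53): on (a) the weight is 82 less the opposing 18 gives net 64, ≥ 53, so (a) meets the standard; on (b) the weight is 54, which does reach 53, so (b) meets the standard; on (c) the weight is 93 less the opposing 17 gives net 76, ≥ 53, so (c) meets the standard.
  All elements met. The burden passes to the authority.
At Stage 2 the authority must meet a substantially-more-likely showing (weight is at least 70): on (d) the weight is 86 less the opposing 3 gives net 83, which does reach 70, so (d) meets the standard; on (e) the weight is 96 less the opposing 20 gives net 76, which does reach 70, so (e) meets the standard.
  The authority carries Stage 2; the applicant now bears the burden.
At Stage 3 the applicant must meet a prima facie showing (weight is at least 22): on (f) the weight is 38, which does reach 22, so (f) meets the standard; on (g) the weight is 79 less the opposing 29 gives net 50, ≥ 22, so (g) meets the standard.
  The applicant carries Stage 3; the authority now bears the burden.
At Stage 4 the authority must meet a prima facie showing (weight is at least 22): on (h) the weight is 39, ≥ 22, so (h) meets the standard; on (i) the weight is 82 less the opposing 67 gives net 15, < 22, so (i) does not meet the standard.
  Stage 4 not carried; the authority fails its burden.
The analysis ends at Stage 4; the applicant prevails.

applicant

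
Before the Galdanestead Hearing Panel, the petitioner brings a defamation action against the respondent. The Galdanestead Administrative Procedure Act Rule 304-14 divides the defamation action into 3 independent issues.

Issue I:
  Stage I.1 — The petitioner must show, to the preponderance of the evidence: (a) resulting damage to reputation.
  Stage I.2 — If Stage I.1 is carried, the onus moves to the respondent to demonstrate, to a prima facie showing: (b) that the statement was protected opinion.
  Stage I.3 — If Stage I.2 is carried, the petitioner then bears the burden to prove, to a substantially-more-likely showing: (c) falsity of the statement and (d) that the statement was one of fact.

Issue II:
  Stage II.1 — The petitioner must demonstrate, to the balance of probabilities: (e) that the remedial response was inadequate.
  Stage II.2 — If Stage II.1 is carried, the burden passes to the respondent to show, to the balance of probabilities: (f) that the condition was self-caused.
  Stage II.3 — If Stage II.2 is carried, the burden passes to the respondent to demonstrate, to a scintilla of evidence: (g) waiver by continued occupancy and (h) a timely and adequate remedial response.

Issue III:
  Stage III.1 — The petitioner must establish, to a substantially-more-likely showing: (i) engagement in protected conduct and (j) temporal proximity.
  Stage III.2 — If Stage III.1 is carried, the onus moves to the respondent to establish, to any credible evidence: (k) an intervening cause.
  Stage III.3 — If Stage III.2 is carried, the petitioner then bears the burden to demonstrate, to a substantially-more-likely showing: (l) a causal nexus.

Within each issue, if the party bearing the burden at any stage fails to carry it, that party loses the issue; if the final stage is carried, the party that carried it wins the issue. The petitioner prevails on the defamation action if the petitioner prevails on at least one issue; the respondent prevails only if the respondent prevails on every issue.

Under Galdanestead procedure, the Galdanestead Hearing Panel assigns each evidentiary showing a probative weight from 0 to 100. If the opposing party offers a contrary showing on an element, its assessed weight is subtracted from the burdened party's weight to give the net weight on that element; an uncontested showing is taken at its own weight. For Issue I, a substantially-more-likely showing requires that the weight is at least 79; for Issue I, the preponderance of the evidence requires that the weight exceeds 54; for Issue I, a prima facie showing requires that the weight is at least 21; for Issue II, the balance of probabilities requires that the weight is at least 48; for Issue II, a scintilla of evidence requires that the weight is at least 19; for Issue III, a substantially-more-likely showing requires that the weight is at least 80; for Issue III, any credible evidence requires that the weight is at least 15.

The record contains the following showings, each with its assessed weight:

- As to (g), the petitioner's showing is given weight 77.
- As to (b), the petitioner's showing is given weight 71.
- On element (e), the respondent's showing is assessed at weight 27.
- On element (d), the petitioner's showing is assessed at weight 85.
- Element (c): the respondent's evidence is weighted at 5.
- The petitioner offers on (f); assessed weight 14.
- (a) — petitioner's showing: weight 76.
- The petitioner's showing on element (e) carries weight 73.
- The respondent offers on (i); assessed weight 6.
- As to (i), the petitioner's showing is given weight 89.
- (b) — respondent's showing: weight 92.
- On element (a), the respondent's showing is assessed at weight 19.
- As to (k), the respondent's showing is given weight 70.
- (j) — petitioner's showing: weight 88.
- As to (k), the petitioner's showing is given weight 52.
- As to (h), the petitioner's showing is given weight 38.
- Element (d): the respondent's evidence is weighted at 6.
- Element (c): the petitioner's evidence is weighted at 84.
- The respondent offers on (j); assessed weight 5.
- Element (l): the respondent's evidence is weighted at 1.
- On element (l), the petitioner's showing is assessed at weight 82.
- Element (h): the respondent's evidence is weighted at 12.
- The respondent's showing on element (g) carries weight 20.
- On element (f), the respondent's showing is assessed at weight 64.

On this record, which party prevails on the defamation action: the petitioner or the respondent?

petitioner

— Issue I —
At Stage I.1 the petitioner must meet the preponderance of the evidence (weight exceeds 54): on (a) the weight is 76 less the opposing 19 gives net 57, which does exceed 54, so (a) meets the standard.
  All elements met. The burden passes to the respondent.
At Stage I.2 the respondent must meet a prima facie showing (weight is at least 21): on (b) the weight is 92 less the opposing 71 gives net 21, ≥ 21, so (b) meets the standard.
  Stage I.2 carried; the burden shifts to the petitioner.
At Stage I.3 the petitioner must meet a substantially-more-likely showing (weight is at least 79): on (c) the weight is 84 less the opposing 5 gives net 79, ≥ 79, so (c) meets the standard; on (d) the weight is 85 less the opposing 6 gives net 79, which does reach 79, so (d) meets the standard.
  The petitioner carries the last stage.
All stages carried — the petitioner prevails on this issue.
— Issue II —
Stage II.1 (petitioner, the balance of probabilities, weight is at least 48): (e) net 73−27=46 < 48 — fails.
  The petitioner does not carry Stage II.1.
The respondent prevails on this issue.
— Issue III —
At Stage III.1 the petitioner must meet a substantially-more-likely showing (weight is at least 80): on (i) the weight is 89 less the opposing 6 gives net 83, ≥ 80, so (i) meets the standard; on (j) the weight is 88 less the opposing 5 gives net 83, which does reach 80, so (j) meets the standard.
  All elements met. The burden passes to the respondent.
At Stage III.2 the respondent must meet any credible evidence (weight is at least 15): on (k) the weight is 70 less the opposing 52 gives net 18, ≥ 15, so (k) meets the standard.
  Stage III.2 is satisfied; the onus moves to the petitioner.
At Stage III.3 the petitioner must meet a substantially-more-likely showing (weight is at least 80): on (l) the weight is 82 less the opposing 1 gives net 81, which does reach 80, so (l) meets the standard.
  Stage III.3 carried; the final stage is satisfied.
With every stage satisfied, the petitioner prevails on this issue.
Per-issue: Issue I → petitioner; Issue II → respondent; Issue III → petitioner. The petitioner must prevail on at least one issue; overall, the petitioner prevails.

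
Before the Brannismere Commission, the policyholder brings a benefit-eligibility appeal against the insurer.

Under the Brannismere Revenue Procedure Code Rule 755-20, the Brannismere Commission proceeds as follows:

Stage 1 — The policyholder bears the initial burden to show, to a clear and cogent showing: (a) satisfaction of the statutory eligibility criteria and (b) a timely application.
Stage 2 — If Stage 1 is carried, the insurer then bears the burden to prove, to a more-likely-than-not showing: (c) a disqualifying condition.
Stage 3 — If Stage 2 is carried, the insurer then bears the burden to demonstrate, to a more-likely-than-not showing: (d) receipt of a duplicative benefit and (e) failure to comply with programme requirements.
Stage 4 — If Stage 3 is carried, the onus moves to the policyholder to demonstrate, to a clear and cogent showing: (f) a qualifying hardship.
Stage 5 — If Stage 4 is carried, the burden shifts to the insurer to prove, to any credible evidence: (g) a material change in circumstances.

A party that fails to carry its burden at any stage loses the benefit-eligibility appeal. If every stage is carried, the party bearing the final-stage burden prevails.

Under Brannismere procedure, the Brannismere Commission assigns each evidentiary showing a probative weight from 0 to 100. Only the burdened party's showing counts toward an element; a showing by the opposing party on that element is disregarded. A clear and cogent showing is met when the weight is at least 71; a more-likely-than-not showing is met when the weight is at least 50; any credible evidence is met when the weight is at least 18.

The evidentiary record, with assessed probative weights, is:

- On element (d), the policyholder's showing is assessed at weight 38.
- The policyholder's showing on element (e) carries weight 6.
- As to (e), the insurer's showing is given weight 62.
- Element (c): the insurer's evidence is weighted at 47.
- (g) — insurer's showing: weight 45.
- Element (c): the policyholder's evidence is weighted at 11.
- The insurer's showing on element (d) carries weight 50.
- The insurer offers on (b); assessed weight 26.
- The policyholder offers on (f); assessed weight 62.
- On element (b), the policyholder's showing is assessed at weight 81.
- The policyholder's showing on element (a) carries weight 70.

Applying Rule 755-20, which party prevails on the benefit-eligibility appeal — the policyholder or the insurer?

insurer

At Stage 1 the policyholder must meet a clear and cogent showing (weight is at least 71): on (a) the weight is 70, < 71, so (a) does not meet the standard; on (b) the weight is 81 (the insurer's 26 is given no effect), ≥ 71, so (b) meets the standard.
  Not every element is met, so the policyholder fails to carry Stage 1.
So the insurer prevails.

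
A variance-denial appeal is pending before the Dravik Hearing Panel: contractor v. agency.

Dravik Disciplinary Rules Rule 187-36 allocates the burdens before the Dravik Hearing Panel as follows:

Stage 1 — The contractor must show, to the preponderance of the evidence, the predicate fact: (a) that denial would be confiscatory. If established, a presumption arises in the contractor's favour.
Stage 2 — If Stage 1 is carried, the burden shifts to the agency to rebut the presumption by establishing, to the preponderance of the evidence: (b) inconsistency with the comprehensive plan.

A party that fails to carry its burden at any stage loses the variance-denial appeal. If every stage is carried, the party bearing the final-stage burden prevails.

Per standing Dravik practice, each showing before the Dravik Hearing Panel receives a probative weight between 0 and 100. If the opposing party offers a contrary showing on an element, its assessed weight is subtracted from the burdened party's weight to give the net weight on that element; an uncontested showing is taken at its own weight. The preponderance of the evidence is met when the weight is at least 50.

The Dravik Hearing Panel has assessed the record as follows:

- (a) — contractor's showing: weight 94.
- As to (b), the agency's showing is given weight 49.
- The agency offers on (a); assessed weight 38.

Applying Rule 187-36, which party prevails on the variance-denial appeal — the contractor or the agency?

contractor

Stage 1 (contractor, the preponderance of the evidence, weight is at least 50): (a) net 94−38=56 ≥ 50 — meets.
  The contractor carries Stage 1; the agency now bears the burden.
Stage 2 (agency, the preponderance of the evidence, weight is at least 50): (b) 49 < 50 — fails.
  The agency does not carry Stage 2.
The contractor prevails.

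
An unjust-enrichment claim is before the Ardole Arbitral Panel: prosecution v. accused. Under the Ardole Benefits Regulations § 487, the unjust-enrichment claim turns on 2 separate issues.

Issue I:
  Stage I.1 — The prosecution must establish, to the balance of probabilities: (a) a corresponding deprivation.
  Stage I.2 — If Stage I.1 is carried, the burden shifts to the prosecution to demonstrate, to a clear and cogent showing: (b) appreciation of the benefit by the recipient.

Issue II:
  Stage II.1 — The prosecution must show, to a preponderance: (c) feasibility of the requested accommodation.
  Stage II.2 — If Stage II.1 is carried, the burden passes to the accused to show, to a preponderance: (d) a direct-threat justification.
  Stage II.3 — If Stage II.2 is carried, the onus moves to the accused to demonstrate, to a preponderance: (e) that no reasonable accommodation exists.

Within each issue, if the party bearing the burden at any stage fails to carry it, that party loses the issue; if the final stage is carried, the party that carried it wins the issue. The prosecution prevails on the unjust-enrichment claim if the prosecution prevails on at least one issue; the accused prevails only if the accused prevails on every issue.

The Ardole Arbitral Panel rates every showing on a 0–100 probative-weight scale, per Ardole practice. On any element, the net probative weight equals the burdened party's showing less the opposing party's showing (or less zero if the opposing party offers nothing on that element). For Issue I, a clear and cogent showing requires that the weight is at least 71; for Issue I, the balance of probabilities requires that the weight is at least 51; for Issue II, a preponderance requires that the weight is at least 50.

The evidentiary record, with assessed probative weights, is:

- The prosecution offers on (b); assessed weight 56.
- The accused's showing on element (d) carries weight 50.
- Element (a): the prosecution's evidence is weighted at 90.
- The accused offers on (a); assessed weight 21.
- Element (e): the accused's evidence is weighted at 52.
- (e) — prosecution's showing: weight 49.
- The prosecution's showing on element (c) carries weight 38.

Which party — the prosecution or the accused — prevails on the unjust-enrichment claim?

— Issue I —
At Stage I.1 the prosecution must meet the balance of probabilities (weight is at least 51): on (a) the weight is 90 less the opposing 21 gives net 69, which does reach 51, so (a) meets the standard.
  Stage I.1 carried; the burden remains with the prosecution.
At Stage I.2 the prosecution must meet a clear and cogent showing (weight is at least 71): on (b) the weight is 56, < 71, so (b) does not meet the standard.
  Not every element is met, so the prosecution fails to carry Stage I.2.
So the accused prevails on this issue.
— Issue II —
At Stage II.1 the prosecution must meet a preponderance (weight is at least 50): on (c) the weight is 38, which does not reach 50, so (c) does not meet the standard.
  Stage II.1 not carried; the prosecution fails its burden.
The accused prevails on this issue.
Per-issue: Issue I → accused; Issue II → accused. The prosecution must prevail on at least one issue; overall, the accused prevails.

accused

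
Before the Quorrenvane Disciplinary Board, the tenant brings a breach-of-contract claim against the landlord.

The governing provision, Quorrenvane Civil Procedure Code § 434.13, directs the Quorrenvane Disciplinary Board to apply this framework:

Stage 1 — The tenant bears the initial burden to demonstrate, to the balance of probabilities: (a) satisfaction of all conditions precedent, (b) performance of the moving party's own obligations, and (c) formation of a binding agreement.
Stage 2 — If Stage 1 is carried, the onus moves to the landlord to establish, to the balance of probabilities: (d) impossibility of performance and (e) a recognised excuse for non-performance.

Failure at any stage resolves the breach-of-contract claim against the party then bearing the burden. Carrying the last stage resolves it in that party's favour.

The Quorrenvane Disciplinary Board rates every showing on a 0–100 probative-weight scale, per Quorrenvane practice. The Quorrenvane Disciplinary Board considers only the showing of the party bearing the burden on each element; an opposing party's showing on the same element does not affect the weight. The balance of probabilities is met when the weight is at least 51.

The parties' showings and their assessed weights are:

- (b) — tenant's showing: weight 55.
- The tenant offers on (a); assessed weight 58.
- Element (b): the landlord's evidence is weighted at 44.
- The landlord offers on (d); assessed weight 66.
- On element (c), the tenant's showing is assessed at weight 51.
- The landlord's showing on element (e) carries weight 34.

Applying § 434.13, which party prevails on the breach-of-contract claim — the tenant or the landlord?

tenant

Stage 1 (tenant, the balance of probabilities, weight is at least 51): (a) 58 ≥ 51 — meets; (b) 55 (landlord's 44 disregarded) ≥ 51 — meets; (c) 51 ≥ 51 — meets.
  The tenant carries Stage 1; the landlord now bears the burden.
Stage 2 (landlord, the balance of probabilities, weight is at least 51): (d) 66 ≥ 51 — meets; (e) 34 < 51 — fails.
  Not every element is met, so the landlord fails to carry Stage 2.
So the tenant prevails.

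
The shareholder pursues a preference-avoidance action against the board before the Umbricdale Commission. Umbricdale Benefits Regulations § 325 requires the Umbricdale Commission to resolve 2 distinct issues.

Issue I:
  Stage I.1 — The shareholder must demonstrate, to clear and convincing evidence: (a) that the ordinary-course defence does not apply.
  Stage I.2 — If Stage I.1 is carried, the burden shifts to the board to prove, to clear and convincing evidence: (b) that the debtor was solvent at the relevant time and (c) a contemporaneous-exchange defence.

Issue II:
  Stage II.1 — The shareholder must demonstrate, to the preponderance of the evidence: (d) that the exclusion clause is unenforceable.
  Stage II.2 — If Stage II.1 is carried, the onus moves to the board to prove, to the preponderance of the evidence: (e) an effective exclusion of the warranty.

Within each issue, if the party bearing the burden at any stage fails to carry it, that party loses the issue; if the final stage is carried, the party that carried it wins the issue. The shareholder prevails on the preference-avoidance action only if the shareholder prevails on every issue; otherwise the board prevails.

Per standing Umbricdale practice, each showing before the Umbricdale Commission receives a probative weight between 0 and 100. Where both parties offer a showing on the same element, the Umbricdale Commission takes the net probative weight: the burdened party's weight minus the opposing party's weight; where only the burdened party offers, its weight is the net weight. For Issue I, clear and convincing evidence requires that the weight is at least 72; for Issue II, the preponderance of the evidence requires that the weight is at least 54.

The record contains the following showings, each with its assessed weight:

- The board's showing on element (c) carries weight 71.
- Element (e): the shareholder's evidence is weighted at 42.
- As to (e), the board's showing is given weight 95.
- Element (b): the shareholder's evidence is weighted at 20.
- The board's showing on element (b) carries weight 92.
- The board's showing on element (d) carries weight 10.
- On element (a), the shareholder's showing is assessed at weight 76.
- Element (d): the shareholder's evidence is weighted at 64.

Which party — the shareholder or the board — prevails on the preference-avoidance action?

— Issue I —
Stage I.1 — burden on shareholder; standard: clear and convincing evidence (weight is at least 72).
    (a): 76 ≥ 72 [met]
  Stage I.1 is satisfied; the onus moves to the board.
Stage I.2 — burden on board; standard: clear and convincing evidence (weight is at least 72).
    (b): 92 − 20 = 72 ≥ 72 [met]
    (c): 71 < 72 [not met]
  The board does not carry Stage I.2.
The analysis ends at Stage I.2; the shareholder prevails on this issue.
— Issue II —
Stage II.1 (shareholder, the preponderance of the evidence, weight is at least 54): (d) net 64−10=54 ≥ 54 — meets.
  Stage II.1 is satisfied; the onus moves to the board.
Stage II.2 (board, the preponderance of the evidence, weight is at least 54): (e) net 95−42=53 < 54 — fails.
  Not every element is met, so the board fails to carry Stage II.2.
The shareholder prevails on this issue.
Per-issue: Issue I → shareholder; Issue II → shareholder. The shareholder must prevail on every issue; overall, the shareholder prevails.

shareholder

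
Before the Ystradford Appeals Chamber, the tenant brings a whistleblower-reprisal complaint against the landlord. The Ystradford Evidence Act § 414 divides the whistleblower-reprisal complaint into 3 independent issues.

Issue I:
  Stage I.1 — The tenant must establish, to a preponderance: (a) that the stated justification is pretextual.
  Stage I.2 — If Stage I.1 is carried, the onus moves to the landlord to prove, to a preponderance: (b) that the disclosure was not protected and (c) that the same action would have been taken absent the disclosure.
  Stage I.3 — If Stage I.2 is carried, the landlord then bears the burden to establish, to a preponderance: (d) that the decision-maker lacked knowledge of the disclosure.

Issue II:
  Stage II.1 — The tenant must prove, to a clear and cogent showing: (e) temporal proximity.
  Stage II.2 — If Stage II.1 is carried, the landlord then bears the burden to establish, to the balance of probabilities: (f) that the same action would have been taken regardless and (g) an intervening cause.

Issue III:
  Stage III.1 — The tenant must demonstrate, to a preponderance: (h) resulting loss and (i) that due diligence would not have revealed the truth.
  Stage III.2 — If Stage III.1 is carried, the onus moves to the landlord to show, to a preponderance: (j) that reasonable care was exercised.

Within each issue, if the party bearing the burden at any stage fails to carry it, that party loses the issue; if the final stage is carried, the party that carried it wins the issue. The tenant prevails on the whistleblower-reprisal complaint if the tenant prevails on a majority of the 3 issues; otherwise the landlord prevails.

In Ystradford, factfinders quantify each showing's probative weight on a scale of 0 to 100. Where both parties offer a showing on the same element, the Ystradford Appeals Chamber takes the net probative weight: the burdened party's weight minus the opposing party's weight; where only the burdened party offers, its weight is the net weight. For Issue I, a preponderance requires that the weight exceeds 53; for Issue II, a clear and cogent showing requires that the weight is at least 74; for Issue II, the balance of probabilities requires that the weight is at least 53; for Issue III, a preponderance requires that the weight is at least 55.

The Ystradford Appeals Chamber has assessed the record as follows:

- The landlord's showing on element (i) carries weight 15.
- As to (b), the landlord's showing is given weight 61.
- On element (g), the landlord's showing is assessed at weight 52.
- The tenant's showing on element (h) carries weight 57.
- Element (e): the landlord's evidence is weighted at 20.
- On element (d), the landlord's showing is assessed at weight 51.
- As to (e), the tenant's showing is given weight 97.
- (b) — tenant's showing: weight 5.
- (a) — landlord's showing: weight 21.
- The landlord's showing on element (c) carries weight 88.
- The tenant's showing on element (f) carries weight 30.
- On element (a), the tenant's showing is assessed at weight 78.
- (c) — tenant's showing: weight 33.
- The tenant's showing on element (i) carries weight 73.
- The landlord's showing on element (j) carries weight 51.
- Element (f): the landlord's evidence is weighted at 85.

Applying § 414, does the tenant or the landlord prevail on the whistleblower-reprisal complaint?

tenant

— Issue I —
Stage I.1 — burden on tenant; standard: a preponderance (weight exceeds 53).
    (a): 78 − 21 = 57 > 53 [met]
  All elements met. The burden passes to the landlord.
Stage I.2 — burden on landlord; standard: a preponderance (weight exceeds 53).
    (b): 61 − 5 = 56 > 53 [met]
    (c): 88 − 33 = 55 > 53 [met]
  Stage I.2 is satisfied; the landlord continues to bear the burden.
Stage I.3 — burden on landlord; standard: a preponderance (weight exceeds 53).
    (d): 51 ≤ 53 [not met]
  Not every element is met, so the landlord fails to carry Stage I.3.
The tenant prevails on this issue.
— Issue II —
Stage II.1 (tenant, a clear and cogent showing, weight is at least 74): (e) net 97−20=77 ≥ 74 — meets.
  All elements met. The burden passes to the landlord.
Stage II.2 (landlord, the balance of probabilities, weight is at least 53): (f) net 85−30=55 ≥ 53 — meets; (g) 52 < 53 — fails.
  The landlord does not carry Stage II.2.
The analysis ends at Stage II.2; the tenant prevails on this issue.
— Issue III —
Stage III.1 (tenant, a preponderance, weight is at least 55): (h) 57 ≥ 55 — meets; (i) net 73−15=58 ≥ 55 — meets.
  Stage III.1 carried; the burden shifts to the landlord.
Stage III.2 (landlord, a preponderance, weight is at least 55): (j) 51 < 55 — fails.
  Stage III.2 not carried; the landlord fails its burden.
So the tenant prevails on this issue.
Per-issue: Issue I → tenant; Issue II → tenant; Issue III → tenant. The tenant must prevail on a majority of issues; overall, the tenant prevails.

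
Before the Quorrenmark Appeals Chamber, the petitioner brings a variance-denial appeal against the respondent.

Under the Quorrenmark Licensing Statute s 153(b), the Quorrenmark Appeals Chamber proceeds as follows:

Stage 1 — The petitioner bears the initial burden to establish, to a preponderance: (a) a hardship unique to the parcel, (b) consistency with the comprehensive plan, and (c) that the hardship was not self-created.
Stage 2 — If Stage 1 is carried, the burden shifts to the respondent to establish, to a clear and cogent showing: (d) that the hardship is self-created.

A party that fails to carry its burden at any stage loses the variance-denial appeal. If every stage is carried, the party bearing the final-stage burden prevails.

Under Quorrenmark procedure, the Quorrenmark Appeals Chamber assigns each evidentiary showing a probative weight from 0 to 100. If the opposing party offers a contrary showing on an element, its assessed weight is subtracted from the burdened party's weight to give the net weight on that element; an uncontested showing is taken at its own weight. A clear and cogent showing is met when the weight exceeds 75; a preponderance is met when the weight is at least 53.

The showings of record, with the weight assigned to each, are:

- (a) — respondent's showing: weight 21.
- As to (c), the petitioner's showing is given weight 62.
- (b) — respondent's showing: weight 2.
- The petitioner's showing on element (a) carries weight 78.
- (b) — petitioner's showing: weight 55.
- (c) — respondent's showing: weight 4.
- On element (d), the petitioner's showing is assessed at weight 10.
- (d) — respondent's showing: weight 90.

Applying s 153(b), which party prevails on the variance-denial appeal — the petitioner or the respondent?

At Stage 1 the petitioner must meet a preponderance (weight is at least 53): on (a) the weight is 78 less the opposing 21 gives net 57, ≥ 53, so (a) meets the standard; on (b) the weight is 55 less the opposing 2 gives net 53, which does reach 53, so (b) meets the standard; on (c) the weight is 62 less the opposing 4 gives net 58, ≥ 53, so (c) meets the standard.
  Stage 1 carried; the burden shifts to the respondent.
At Stage 2 the respondent must meet a clear and cogent showing (weight exceeds 75): on (d) the weight is 90 less the opposing 10 gives net 80, > 75, so (d) meets the standard.
  The respondent carries the last stage.
All stages carried — the respondent prevails.

respondent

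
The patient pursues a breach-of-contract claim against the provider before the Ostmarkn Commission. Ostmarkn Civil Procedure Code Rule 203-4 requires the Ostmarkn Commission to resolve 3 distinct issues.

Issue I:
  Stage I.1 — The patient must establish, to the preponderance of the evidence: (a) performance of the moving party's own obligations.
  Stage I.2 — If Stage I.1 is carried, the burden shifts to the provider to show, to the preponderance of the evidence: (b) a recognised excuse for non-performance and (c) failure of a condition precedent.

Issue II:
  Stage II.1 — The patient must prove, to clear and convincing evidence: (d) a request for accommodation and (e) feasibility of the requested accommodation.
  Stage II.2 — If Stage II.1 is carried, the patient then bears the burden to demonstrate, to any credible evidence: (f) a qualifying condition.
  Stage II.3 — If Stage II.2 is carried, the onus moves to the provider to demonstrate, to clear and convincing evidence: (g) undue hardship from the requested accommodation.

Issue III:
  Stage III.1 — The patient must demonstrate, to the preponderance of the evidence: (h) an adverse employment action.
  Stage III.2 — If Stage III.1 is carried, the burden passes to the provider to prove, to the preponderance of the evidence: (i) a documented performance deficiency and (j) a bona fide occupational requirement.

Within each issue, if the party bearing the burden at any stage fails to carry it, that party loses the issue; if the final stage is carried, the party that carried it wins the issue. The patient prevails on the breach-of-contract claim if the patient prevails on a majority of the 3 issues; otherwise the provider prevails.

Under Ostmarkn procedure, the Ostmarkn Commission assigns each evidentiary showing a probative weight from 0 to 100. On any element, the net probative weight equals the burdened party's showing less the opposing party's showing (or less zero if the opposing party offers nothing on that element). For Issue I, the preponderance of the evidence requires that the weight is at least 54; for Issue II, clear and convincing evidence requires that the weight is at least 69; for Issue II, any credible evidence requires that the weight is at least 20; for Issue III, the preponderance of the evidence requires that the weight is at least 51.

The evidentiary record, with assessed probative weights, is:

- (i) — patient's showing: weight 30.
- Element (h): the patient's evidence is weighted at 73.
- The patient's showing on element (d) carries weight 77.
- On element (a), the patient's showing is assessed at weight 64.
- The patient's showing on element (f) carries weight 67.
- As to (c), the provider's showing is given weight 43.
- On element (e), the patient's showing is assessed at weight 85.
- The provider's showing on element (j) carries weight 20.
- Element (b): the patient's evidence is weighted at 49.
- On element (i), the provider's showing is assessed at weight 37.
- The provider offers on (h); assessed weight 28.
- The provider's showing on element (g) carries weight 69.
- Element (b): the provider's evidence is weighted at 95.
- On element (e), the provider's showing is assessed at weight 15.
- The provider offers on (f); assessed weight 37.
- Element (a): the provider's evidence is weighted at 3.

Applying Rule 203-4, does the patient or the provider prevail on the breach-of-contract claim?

provider

— Issue I —
Stage I.1 — burden on patient; standard: the preponderance of the evidence (weight is at least 54).
    (a): 64 − 3 = 61 ≥ 54 [met]
  Stage I.1 carried; the burden shifts to the provider.
Stage I.2 — burden on provider; standard: the preponderance of the evidence (weight is at least 54).
    (b): 95 − 49 = 46 < 54 [not met]
    (c): 43 < 54 [not met]
  The provider does not carry Stage I.2.
So the patient prevails on this issue.
— Issue II —
Stage II.1 — burden on patient; standard: clear and convincing evidence (weight is at least 69).
    (d): 77 ≥ 69 [met]
    (e): 85 − 15 = 70 ≥ 69 [met]
  Stage II.1 carried; the burden remains with the patient.
Stage II.2 — burden on patient; standard: any credible evidence (weight is at least 20).
    (f): 67 − 37 = 30 ≥ 20 [met]
  The patient carries Stage II.2; the provider now bears the burden.
Stage II.3 — burden on provider; standard: clear and convincing evidence (weight is at least 69).
    (g): 69 ≥ 69 [met]
  The provider carries the last stage.
All stages carried — the provider prevails on this issue.
— Issue III —
Stage III.1 (patient, the preponderance of the evidence, weight is at least 51): (h) net 73−28=45 < 51 — fails.
  Stage III.1 not carried; the patient fails its burden.
The analysis ends at Stage III.1; the provider prevails on this issue.
Per-issue: Issue I → patient; Issue II → provider; Issue III → provider. The patient must prevail on a majority of issues; overall, the provider prevails.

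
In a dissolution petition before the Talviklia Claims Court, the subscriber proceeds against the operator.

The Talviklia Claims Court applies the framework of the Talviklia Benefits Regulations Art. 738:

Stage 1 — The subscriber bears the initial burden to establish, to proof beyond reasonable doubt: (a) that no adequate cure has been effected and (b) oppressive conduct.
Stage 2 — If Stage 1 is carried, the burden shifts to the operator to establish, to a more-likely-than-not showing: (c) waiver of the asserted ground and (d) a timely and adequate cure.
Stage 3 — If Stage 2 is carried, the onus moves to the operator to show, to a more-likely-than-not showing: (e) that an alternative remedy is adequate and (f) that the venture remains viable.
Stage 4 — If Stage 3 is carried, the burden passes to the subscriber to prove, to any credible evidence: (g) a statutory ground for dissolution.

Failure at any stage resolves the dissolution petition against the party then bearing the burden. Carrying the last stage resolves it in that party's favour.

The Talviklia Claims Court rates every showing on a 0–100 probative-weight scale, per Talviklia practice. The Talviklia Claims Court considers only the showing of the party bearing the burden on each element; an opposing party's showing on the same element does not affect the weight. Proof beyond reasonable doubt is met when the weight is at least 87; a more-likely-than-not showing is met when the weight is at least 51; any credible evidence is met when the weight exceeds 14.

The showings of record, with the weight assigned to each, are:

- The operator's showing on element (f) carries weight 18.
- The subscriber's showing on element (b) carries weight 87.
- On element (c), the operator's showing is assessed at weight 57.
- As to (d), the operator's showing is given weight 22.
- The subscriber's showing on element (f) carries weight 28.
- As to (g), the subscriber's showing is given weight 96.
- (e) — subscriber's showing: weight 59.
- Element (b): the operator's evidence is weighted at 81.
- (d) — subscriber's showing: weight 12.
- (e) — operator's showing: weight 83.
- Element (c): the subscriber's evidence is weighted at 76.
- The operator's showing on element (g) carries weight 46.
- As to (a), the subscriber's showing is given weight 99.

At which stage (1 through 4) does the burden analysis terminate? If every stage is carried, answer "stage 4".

Stage 1 — burden on subscriber; standard: proof beyond reasonable doubt (weight is at least 87).
    (a): 99 ≥ 87 [met]
    (b): 87 (operator's 81 disregarded) ≥ 87 [met]
  All elements met. The burden passes to the operator.
Stage 2 — burden on operator; standard: a more-likely-than-not showing (weight is at least 51).
    (c): 57 (subscriber's 76 disregarded) ≥ 51 [met]
    (d): 22 (subscriber's 12 disregarded) < 51 [not met]
  The operator does not carry Stage 2.
The analysis ends at Stage 2; the subscriber prevails.

stage 2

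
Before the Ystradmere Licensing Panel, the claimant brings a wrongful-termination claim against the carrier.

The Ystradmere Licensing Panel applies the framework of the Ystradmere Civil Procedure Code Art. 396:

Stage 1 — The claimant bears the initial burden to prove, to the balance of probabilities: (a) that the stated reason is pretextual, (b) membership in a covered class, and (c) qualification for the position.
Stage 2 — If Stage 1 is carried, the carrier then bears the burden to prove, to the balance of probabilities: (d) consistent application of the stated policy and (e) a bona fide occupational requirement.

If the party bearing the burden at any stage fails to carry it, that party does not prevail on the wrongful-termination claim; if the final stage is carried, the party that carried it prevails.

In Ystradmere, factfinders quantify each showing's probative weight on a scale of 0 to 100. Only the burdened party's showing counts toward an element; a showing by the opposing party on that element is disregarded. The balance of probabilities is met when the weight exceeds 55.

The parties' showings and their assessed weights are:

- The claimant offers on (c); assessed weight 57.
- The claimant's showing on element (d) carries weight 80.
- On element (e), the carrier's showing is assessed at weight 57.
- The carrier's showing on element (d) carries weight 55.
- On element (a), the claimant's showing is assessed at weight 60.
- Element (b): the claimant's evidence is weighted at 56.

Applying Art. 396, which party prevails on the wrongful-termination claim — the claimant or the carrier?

claimant

Stage 1 (claimant, the balance of probabilities, weight exceeds 55): (a) 60 > 55 — meets; (b) 56 > 55 — meets; (c) 57 > 55 — meets.
  The claimant carries Stage 1; the carrier now bears the burden.
Stage 2 (carrier, the balance of probabilities, weight exceeds 55): (d) 55 (claimant's 80 disregarded) ≤ 55 — fails; (e) 57 > 55 — meets.
  Not every element is met, so the carrier fails to carry Stage 2.
The analysis ends at Stage 2; the claimant prevails.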